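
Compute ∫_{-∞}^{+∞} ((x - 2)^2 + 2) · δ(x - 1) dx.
3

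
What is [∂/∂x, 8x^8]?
64 x^{7}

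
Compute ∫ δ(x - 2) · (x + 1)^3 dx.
27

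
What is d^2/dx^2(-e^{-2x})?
- 4 e^{- 2 x}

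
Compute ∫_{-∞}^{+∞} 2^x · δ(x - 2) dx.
4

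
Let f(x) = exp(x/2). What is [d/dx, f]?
\frac{e^{\frac{x}{2}}}{2}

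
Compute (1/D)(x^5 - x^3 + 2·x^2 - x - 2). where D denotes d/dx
\frac{x^{6}}{6} - \frac{x^{4}}{4} + \frac{2 x^{3}}{3} - \frac{x^{2}}{2} - 2 x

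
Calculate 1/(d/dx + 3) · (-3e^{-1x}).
- \frac{3 e^{- x}}{2}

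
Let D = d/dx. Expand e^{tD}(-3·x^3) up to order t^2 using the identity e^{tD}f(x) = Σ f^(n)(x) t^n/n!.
3 x \left(- 3 t^{2} - 3 t x - x^{2}\right)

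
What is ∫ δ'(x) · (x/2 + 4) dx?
- \frac{1}{2}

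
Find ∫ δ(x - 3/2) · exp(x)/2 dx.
\frac{e^{\frac{3}{2}}}{2}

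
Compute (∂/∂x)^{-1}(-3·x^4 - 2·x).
- \frac{3 x^{5}}{5} - x^{2}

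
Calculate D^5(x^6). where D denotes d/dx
720 x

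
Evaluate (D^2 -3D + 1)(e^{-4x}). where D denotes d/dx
29 e^{- 4 x}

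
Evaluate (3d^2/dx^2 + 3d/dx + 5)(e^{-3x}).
23 e^{- 3 x}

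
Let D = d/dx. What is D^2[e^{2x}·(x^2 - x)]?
\left(4 x^{2} + 4 x - 2\right) e^{2 x}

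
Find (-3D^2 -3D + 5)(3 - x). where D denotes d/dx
18 - 5 x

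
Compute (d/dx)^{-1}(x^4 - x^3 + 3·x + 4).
\frac{x^{5}}{5} - \frac{x^{4}}{4} + \frac{3 x^{2}}{2} + 4 x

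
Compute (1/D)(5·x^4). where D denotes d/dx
x^{5}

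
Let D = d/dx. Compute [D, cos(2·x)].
- 2 \sin{\left(2 x \right)}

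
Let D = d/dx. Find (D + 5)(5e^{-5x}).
0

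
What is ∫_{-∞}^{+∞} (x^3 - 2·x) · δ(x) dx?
0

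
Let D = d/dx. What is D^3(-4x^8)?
- 1344 x^{5}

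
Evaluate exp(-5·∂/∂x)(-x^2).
- x^{2} + 10 x - 25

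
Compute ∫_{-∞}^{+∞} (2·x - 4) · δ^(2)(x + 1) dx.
0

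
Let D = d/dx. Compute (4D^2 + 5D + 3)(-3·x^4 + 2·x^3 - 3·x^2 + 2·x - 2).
- 9 x^{4} - 54 x^{3} - 123 x^{2} + 24 x - 20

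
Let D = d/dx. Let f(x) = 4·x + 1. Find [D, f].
4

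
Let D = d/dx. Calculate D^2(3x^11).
330 x^{9}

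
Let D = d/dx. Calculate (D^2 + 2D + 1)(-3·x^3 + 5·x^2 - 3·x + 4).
- 3 x^{3} - 13 x^{2} - x + 8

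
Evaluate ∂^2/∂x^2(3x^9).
216 x^{7}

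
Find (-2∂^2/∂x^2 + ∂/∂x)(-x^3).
3 x \left(4 - x\right)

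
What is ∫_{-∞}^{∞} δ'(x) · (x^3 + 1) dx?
0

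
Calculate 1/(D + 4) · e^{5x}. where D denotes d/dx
\frac{e^{5 x}}{9}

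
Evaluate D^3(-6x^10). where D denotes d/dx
- 4320 x^{7}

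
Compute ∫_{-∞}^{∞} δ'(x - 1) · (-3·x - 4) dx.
3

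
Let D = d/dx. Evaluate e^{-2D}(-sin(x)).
- \sin{\left(x - 2 \right)}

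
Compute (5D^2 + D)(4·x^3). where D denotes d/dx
12 x \left(x + 10\right)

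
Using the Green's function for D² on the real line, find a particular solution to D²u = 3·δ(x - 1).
\frac{3|x - 1|}{2}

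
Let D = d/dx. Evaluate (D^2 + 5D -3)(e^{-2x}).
- 9 e^{- 2 x}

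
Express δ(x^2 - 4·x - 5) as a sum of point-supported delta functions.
\frac{\delta(x - 5) + \delta(x + 1)}{6}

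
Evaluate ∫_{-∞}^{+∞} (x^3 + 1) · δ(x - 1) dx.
2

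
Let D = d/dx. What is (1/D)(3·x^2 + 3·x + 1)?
x^{3} + \frac{3 x^{2}}{2} + x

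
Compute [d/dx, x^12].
12 x^{11}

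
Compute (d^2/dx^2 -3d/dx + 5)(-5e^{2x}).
- 15 e^{2 x}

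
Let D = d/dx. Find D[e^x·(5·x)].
5 \left(x + 1\right) e^{x}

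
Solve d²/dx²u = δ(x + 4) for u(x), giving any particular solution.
\frac{|x + 4|}{2}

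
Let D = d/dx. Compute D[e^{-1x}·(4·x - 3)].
\left(7 - 4 x\right) e^{- x}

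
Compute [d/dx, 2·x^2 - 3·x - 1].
4 x - 3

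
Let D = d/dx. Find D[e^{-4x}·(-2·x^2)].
4 x \left(2 x - 1\right) e^{- 4 x}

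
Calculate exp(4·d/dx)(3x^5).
3 x^{5} + 60 x^{4} + 480 x^{3} + 1920 x^{2} + 3840 x + 3072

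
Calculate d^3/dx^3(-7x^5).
- 420 x^{2}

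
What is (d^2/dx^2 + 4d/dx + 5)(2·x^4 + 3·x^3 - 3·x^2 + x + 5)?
10 x^{4} + 47 x^{3} + 45 x^{2} - x + 23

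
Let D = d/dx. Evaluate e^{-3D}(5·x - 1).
5 x - 16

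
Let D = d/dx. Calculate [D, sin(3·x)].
3 \cos{\left(3 x \right)}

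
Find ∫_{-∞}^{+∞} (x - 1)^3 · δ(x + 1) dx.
-8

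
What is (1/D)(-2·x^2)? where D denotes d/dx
- \frac{2 x^{3}}{3}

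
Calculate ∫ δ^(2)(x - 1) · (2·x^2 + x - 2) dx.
4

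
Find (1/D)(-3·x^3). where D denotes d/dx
- \frac{3 x^{4}}{4}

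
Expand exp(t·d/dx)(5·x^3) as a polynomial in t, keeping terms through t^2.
5 x \left(3 t^{2} + 3 t x + x^{2}\right)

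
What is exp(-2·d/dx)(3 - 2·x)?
7 - 2 x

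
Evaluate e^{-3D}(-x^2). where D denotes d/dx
- x^{2} + 6 x - 9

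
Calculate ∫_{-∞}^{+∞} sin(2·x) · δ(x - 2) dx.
\sin{\left(4 \right)}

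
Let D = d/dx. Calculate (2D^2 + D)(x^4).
4 x^{2} \left(x + 6\right)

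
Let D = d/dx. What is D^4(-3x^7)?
- 2520 x^{3}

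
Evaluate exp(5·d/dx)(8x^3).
8 x^{3} + 120 x^{2} + 600 x + 1000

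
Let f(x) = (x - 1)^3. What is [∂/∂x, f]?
3 \left(x - 1\right)^{2}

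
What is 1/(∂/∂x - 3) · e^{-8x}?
- \frac{e^{- 8 x}}{11}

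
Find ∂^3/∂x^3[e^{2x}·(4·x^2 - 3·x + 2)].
\left(32 x^{2} + 72 x + 28\right) e^{2 x}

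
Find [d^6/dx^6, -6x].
-36\frac{d^{5}}{dx^{5}}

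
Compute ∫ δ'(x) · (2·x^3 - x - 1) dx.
1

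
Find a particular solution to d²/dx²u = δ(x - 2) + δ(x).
\frac{|x - 2|}{2} + \frac{|x|}{2}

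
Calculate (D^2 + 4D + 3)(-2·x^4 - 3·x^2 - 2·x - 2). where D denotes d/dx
- 6 x^{4} - 32 x^{3} - 33 x^{2} - 30 x - 20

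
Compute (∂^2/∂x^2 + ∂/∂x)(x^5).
5 x^{3} \left(x + 4\right)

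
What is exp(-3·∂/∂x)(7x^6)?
7 x^{6} - 126 x^{5} + 945 x^{4} - 3780 x^{3} + 8505 x^{2} - 10206 x + 5103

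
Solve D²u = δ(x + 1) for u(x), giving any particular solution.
\frac{|x + 1|}{2}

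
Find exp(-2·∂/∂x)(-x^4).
- x^{4} + 8 x^{3} - 24 x^{2} + 32 x - 16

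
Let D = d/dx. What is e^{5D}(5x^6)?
5 x^{6} + 150 x^{5} + 1875 x^{4} + 12500 x^{3} + 46875 x^{2} + 93750 x + 78125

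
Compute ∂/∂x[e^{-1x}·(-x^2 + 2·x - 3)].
\left(x^{2} - 4 x + 5\right) e^{- x}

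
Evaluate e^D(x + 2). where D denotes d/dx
x + 3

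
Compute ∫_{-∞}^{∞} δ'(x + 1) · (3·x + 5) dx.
-3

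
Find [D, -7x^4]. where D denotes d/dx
- 28 x^{3}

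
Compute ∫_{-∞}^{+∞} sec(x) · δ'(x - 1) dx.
- \tan{\left(1 \right)} \sec{\left(1 \right)}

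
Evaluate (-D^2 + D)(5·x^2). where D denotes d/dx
10 x - 10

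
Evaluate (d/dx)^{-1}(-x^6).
- \frac{x^{7}}{7}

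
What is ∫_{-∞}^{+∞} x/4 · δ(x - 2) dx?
\frac{1}{2}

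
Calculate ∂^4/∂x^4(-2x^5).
- 240 x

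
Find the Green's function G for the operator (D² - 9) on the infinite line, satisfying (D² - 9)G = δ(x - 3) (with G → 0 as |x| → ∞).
-\frac{e^{-3|x - 3|}}{6}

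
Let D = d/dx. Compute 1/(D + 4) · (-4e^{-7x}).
\frac{4 e^{- 7 x}}{3}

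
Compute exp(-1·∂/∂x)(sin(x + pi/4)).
\sin{\left(x - 1 + \frac{\pi}{4} \right)}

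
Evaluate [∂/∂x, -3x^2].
- 6 x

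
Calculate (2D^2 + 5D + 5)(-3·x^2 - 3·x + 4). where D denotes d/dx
- 15 x^{2} - 45 x - 7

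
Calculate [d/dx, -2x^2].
- 4 x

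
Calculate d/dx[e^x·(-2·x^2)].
2 x \left(- x - 2\right) e^{x}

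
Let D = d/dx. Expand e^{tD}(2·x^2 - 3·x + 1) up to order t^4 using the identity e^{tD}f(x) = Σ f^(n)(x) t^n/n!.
2 t^{2} + t \left(4 x - 3\right) + 2 x^{2} - 3 x + 1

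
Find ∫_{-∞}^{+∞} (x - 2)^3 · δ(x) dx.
-8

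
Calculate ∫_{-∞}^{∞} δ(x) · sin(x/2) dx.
0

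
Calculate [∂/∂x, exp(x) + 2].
e^{x}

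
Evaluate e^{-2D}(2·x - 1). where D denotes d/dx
2 x - 5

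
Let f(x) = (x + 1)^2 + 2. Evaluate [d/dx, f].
2 x + 2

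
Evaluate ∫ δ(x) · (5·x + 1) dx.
1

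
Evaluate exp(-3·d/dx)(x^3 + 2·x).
x^{3} - 9 x^{2} + 29 x - 33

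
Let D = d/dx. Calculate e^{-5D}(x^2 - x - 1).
x^{2} - 11 x + 29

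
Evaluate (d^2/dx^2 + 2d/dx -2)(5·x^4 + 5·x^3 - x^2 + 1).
- 10 x^{4} + 30 x^{3} + 92 x^{2} + 26 x - 4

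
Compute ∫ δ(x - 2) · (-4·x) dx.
-8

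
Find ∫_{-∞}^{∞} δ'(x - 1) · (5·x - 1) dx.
-5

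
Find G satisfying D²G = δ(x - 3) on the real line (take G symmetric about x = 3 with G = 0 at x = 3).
\frac{|x - 3|}{2}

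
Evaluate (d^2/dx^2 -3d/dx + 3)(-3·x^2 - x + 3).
- 9 x^{2} + 15 x + 6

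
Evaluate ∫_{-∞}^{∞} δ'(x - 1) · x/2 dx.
- \frac{1}{2}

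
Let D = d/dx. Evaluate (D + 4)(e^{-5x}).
- e^{- 5 x}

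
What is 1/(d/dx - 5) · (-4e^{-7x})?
\frac{e^{- 7 x}}{3}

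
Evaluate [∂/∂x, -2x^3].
- 6 x^{2}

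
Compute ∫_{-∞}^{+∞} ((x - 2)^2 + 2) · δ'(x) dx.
4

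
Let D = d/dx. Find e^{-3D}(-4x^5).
- 4 x^{5} + 60 x^{4} - 360 x^{3} + 1080 x^{2} - 1620 x + 972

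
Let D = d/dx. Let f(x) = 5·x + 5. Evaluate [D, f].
5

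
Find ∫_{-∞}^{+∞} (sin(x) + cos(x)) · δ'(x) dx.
-1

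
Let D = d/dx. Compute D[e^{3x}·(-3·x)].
\left(- 9 x - 3\right) e^{3 x}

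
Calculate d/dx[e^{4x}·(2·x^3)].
x^{2} \left(8 x + 6\right) e^{4 x}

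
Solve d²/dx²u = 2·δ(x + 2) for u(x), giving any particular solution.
|x + 2|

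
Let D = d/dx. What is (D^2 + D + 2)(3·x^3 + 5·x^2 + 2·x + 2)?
6 x^{3} + 19 x^{2} + 32 x + 16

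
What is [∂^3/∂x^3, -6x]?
-18\frac{d^{2}}{dx^{2}}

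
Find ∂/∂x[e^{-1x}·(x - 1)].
\left(2 - x\right) e^{- x}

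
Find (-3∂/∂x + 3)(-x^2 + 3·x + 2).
- 3 x^{2} + 15 x - 3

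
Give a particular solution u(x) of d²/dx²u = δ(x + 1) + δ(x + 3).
\frac{|x + 1|}{2} + \frac{|x + 3|}{2}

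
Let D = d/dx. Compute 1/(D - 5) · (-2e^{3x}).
e^{3 x}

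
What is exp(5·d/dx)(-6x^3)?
- 6 x^{3} - 90 x^{2} - 450 x - 750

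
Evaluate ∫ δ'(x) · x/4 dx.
- \frac{1}{4}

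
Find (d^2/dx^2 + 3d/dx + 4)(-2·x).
- 8 x - 6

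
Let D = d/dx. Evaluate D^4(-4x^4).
-96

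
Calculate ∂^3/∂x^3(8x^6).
960 x^{3}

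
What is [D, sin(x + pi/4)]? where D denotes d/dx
\cos{\left(x + \frac{\pi}{4} \right)}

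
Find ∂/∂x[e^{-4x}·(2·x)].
2 \left(1 - 4 x\right) e^{- 4 x}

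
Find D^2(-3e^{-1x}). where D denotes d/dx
- 3 e^{- x}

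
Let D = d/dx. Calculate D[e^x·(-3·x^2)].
3 x \left(- x - 2\right) e^{x}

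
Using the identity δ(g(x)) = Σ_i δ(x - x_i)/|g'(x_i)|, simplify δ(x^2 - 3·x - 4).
\frac{\delta(x - 4) + \delta(x + 1)}{5}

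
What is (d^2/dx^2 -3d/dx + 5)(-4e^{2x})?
- 12 e^{2 x}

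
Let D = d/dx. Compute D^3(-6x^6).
- 720 x^{3}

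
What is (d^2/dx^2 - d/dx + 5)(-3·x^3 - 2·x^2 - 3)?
- 15 x^{3} - x^{2} - 14 x - 19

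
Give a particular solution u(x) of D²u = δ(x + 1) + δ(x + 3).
\frac{|x + 1|}{2} + \frac{|x + 3|}{2}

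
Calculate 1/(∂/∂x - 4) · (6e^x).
- 2 e^{x}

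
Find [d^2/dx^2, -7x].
-14\frac{d}{dx}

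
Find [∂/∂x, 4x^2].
8 x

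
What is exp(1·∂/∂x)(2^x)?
2^{x + 1}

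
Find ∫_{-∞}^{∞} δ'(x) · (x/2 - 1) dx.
- \frac{1}{2}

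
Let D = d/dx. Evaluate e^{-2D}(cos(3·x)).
\cos{\left(3 x - 6 \right)}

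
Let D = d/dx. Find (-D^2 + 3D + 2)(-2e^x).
- 8 e^{x}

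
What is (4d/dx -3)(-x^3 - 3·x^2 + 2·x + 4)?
3 x^{3} - 3 x^{2} - 30 x - 4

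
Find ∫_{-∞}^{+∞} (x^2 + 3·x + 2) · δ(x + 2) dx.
0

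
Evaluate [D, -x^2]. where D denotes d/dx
- 2 x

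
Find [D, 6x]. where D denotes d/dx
6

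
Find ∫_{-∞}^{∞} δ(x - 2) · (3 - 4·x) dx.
-5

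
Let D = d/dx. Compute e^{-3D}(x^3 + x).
x^{3} - 9 x^{2} + 28 x - 30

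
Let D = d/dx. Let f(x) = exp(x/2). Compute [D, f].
\frac{e^{\frac{x}{2}}}{2}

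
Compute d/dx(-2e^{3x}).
- 6 e^{3 x}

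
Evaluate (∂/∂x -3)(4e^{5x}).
8 e^{5 x}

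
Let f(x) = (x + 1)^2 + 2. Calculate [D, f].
2 x + 2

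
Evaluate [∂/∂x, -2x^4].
- 8 x^{3}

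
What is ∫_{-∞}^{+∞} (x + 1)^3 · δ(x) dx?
1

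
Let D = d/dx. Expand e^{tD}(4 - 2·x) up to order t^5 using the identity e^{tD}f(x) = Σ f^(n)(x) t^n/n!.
- 2 t - 2 x + 4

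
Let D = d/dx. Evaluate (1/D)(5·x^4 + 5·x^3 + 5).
x^{5} + \frac{5 x^{4}}{4} + 5 x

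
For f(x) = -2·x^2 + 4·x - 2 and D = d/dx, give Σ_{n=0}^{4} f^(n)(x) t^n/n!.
- 2 t^{2} - 4 t \left(x - 1\right) - 2 x^{2} + 4 x - 2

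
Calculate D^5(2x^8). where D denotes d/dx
13440 x^{3}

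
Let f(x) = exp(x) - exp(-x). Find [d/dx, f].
2 \cosh{\left(x \right)}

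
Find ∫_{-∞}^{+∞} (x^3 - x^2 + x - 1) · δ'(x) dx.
-1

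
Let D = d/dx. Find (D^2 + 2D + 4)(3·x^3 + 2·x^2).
12 x^{3} + 26 x^{2} + 26 x + 4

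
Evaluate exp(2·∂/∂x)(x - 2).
x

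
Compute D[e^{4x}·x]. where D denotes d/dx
\left(4 x + 1\right) e^{4 x}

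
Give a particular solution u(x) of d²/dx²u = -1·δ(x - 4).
-\frac{|x - 4|}{2}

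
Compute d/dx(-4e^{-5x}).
20 e^{- 5 x}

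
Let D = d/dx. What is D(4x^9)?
36 x^{8}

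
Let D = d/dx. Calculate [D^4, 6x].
24D^{3}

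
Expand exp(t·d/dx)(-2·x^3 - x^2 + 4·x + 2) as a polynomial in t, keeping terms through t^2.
- t^{2} \left(6 x + 1\right) - 2 t \left(3 x^{2} + x - 2\right) - 2 x^{3} - x^{2} + 4 x + 2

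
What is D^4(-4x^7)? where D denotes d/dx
- 3360 x^{3}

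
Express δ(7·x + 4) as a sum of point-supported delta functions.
\frac{\delta(x + 4/7)}{7}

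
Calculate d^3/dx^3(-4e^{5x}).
- 500 e^{5 x}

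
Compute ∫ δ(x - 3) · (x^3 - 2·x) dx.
21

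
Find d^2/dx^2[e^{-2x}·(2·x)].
8 \left(x - 1\right) e^{- 2 x}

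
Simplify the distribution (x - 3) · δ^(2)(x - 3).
-2\delta'(x - 3)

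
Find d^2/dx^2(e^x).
e^{x}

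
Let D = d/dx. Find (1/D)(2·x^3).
\frac{x^{4}}{2}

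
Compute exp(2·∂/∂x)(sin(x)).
\sin{\left(x + 2 \right)}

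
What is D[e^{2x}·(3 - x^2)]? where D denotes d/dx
2 \left(- x^{2} - x + 3\right) e^{2 x}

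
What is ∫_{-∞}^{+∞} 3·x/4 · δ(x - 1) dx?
\frac{3}{4}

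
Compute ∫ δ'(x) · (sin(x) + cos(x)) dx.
-1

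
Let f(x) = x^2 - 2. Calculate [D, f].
2 x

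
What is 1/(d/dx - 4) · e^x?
- \frac{e^{x}}{3}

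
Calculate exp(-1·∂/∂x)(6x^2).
6 x^{2} - 12 x + 6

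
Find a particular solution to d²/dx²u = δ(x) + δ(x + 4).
\frac{|x|}{2} + \frac{|x + 4|}{2}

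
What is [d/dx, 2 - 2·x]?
-2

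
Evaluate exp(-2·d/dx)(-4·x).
8 - 4 x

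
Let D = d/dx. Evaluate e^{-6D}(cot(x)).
\cot{\left(x - 6 \right)}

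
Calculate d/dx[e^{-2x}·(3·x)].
3 \left(1 - 2 x\right) e^{- 2 x}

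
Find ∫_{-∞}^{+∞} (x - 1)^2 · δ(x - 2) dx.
1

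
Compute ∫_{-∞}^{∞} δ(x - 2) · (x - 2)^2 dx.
0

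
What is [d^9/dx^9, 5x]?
45\frac{d^{8}}{dx^{8}}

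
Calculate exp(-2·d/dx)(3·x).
3 x - 6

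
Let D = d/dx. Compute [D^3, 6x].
18D^{2}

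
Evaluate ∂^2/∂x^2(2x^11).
220 x^{9}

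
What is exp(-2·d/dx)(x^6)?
x^{6} - 12 x^{5} + 60 x^{4} - 160 x^{3} + 240 x^{2} - 192 x + 64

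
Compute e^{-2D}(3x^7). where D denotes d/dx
3 x^{7} - 42 x^{6} + 252 x^{5} - 840 x^{4} + 1680 x^{3} - 2016 x^{2} + 1344 x - 384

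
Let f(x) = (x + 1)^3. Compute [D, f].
3 \left(x + 1\right)^{2}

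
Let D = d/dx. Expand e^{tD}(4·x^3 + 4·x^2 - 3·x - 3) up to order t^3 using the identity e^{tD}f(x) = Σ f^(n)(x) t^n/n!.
4 t^{3} + t^{2} \left(12 x + 4\right) + t \left(12 x^{2} + 8 x - 3\right) + 4 x^{3} + 4 x^{2} - 3 x - 3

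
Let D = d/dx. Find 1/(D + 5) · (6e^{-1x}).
\frac{3 e^{- x}}{2}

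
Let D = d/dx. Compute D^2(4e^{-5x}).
100 e^{- 5 x}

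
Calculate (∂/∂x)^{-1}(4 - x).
- \frac{x^{2}}{2} + 4 x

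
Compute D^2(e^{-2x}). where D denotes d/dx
4 e^{- 2 x}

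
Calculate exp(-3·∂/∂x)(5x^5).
5 x^{5} - 75 x^{4} + 450 x^{3} - 1350 x^{2} + 2025 x - 1215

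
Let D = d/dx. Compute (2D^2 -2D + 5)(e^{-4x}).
45 e^{- 4 x}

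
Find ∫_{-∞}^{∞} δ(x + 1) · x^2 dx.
1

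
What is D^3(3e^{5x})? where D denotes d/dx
375 e^{5 x}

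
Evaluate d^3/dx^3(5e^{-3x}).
- 135 e^{- 3 x}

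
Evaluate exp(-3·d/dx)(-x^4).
- x^{4} + 12 x^{3} - 54 x^{2} + 108 x - 81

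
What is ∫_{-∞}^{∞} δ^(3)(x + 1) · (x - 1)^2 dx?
0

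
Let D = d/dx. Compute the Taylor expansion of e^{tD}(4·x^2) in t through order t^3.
4 t^{2} + 8 t x + 4 x^{2}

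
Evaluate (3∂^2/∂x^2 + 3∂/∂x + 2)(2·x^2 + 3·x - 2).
4 x^{2} + 18 x + 17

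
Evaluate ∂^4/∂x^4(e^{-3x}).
81 e^{- 3 x}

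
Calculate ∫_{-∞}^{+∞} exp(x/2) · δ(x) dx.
1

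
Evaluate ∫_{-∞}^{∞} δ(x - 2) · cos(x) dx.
\cos{\left(2 \right)}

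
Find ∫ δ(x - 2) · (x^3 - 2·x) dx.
4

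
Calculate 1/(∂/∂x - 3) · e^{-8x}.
- \frac{e^{- 8 x}}{11}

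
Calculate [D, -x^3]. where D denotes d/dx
- 3 x^{2}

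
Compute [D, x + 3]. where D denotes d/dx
1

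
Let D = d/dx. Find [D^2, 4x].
8D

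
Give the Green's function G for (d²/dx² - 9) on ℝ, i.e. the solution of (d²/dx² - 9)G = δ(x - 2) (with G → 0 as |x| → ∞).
-\frac{e^{-3|x - 2|}}{6}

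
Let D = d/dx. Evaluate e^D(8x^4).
8 x^{4} + 32 x^{3} + 48 x^{2} + 32 x + 8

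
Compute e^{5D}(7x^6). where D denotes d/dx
7 x^{6} + 210 x^{5} + 2625 x^{4} + 17500 x^{3} + 65625 x^{2} + 131250 x + 109375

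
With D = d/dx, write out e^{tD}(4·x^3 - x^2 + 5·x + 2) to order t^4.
4 t^{3} + t^{2} \left(12 x - 1\right) + t \left(12 x^{2} - 2 x + 5\right) + 4 x^{3} - x^{2} + 5 x + 2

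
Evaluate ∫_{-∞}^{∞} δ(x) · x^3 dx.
0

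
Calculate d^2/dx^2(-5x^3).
- 30 x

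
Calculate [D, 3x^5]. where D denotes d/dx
15 x^{4}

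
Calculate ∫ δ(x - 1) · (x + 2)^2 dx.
9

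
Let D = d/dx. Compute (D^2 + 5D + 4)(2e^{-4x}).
0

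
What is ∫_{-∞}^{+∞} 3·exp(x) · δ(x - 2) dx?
3 e^{2}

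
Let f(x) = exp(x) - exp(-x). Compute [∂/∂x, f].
2 \cosh{\left(x \right)}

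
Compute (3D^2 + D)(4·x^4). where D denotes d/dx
16 x^{2} \left(x + 9\right)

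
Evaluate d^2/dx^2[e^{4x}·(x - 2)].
\left(16 x - 24\right) e^{4 x}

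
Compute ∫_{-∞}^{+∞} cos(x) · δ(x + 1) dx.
\cos{\left(1 \right)}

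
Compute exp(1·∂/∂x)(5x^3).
5 x^{3} + 15 x^{2} + 15 x + 5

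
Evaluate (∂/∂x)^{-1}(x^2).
\frac{x^{3}}{3}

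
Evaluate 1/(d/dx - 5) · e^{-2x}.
- \frac{e^{- 2 x}}{7}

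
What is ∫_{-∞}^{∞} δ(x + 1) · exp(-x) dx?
e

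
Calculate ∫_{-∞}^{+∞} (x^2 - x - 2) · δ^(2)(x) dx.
2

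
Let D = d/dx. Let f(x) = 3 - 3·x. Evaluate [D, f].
-3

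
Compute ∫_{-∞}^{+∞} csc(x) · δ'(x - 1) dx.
\cot{\left(1 \right)} \csc{\left(1 \right)}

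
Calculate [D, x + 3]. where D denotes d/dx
1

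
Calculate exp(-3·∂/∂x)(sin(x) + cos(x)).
\sqrt{2} \cos{\left(- x + \frac{\pi}{4} + 3 \right)}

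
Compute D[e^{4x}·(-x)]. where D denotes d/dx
\left(- 4 x - 1\right) e^{4 x}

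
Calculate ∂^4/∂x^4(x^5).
120 x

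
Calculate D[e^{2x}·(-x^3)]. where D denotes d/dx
x^{2} \left(- 2 x - 3\right) e^{2 x}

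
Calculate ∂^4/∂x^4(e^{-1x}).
e^{- x}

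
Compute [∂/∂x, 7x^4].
28 x^{3}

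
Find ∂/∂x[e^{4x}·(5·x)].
\left(20 x + 5\right) e^{4 x}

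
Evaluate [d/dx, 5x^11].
55 x^{10}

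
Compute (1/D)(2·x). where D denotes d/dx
x^{2}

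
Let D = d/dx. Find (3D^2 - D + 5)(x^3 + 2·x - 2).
5 x^{3} - 3 x^{2} + 28 x - 12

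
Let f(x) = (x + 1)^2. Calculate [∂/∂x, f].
2 x + 2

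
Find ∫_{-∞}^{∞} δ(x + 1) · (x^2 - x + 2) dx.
4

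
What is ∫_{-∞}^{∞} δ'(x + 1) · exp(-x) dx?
e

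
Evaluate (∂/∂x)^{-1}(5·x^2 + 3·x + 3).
\frac{5 x^{3}}{3} + \frac{3 x^{2}}{2} + 3 x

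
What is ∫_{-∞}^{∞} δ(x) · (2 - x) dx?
2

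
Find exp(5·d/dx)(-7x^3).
- 7 x^{3} - 105 x^{2} - 525 x - 875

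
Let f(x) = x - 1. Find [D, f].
1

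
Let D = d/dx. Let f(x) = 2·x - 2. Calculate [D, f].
2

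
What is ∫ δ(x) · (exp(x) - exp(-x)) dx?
0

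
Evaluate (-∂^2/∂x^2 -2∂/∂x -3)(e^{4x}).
- 27 e^{4 x}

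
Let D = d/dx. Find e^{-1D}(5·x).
5 x - 5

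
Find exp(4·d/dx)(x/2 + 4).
\frac{x}{2} + 6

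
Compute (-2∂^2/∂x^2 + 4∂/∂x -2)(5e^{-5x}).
- 360 e^{- 5 x}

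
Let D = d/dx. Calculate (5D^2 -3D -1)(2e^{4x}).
134 e^{4 x}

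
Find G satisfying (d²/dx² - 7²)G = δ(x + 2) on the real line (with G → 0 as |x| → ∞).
-\frac{e^{-7|x + 2|}}{14}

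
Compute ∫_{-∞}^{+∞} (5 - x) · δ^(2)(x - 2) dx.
0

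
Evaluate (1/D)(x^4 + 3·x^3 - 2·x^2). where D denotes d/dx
\frac{x^{5}}{5} + \frac{3 x^{4}}{4} - \frac{2 x^{3}}{3}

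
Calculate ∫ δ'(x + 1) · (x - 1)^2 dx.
4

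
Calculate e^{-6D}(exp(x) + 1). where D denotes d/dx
e^{x - 6} + 1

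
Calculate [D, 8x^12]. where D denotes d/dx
96 x^{11}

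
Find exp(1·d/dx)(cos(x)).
\cos{\left(x + 1 \right)}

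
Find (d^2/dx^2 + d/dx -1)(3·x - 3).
6 - 3 x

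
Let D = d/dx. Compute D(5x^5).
25 x^{4}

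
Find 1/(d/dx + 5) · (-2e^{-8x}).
\frac{2 e^{- 8 x}}{3}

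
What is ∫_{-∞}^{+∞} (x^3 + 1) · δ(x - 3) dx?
28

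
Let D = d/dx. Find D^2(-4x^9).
- 288 x^{7}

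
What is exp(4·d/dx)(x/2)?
\frac{x}{2} + 2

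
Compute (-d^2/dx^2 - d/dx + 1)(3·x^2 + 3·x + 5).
3 x^{2} - 3 x - 4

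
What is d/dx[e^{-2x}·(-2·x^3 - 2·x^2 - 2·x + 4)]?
2 \left(2 x^{3} - x^{2} - 5\right) e^{- 2 x}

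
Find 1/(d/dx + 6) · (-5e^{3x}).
- \frac{5 e^{3 x}}{9}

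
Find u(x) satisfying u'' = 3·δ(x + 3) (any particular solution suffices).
\frac{3|x + 3|}{2}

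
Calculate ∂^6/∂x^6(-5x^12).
- 3326400 x^{6}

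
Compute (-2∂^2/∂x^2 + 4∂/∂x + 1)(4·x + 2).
4 x + 18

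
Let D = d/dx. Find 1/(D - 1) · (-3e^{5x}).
- \frac{3 e^{5 x}}{4}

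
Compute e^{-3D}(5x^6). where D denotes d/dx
5 x^{6} - 90 x^{5} + 675 x^{4} - 2700 x^{3} + 6075 x^{2} - 7290 x + 3645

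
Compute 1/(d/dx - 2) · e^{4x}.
\frac{e^{4 x}}{2}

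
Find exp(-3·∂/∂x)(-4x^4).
- 4 x^{4} + 48 x^{3} - 216 x^{2} + 432 x - 324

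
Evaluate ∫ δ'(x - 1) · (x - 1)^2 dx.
0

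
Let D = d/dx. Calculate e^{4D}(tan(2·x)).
\tan{\left(2 x + 8 \right)}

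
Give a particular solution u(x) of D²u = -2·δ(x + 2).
-|x + 2|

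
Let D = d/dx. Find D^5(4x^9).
60480 x^{4}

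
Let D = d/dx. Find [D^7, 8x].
56D^{6}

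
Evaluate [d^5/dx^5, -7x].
-35\frac{d^{4}}{dx^{4}}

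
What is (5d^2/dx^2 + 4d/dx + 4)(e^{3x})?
61 e^{3 x}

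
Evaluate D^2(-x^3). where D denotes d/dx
- 6 x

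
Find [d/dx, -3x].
-3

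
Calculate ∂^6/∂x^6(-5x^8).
- 100800 x^{2}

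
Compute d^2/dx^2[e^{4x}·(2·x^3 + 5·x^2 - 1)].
\left(32 x^{3} + 128 x^{2} + 92 x - 6\right) e^{4 x}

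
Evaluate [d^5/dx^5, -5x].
-25\frac{d^{4}}{dx^{4}}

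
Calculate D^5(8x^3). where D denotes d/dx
0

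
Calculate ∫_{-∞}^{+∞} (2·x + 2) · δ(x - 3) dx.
8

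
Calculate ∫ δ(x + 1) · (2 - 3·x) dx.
5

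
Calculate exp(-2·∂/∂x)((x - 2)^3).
x^{3} - 12 x^{2} + 48 x - 64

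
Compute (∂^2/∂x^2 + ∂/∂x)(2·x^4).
8 x^{2} \left(x + 3\right)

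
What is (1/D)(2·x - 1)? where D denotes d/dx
x^{2} - x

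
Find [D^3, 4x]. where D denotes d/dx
12D^{2}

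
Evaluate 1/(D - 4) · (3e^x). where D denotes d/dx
- e^{x}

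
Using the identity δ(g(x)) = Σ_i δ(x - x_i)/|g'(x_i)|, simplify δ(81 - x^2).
\frac{\delta(x - 9) + \delta(x + 9)}{18}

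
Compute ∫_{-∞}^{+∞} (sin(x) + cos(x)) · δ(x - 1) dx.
\cos{\left(1 \right)} + \sin{\left(1 \right)}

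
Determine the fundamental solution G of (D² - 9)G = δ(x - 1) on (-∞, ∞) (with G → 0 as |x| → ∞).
-\frac{e^{-3|x - 1|}}{6}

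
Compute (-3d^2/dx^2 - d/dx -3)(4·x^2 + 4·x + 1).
- 12 x^{2} - 20 x - 31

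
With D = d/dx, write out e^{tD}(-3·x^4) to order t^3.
3 x \left(- 4 t^{3} - 6 t^{2} x - 4 t x^{2} - x^{3}\right)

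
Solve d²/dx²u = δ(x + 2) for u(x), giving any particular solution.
\frac{|x + 2|}{2}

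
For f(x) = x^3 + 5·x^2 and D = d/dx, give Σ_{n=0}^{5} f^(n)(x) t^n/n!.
t^{3} + t^{2} \left(3 x + 5\right) + t x \left(3 x + 10\right) + x^{3} + 5 x^{2}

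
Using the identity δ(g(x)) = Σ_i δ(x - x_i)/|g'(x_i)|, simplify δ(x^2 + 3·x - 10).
\frac{\delta(x + 5) + \delta(x - 2)}{7}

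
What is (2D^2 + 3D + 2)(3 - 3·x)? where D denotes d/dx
- 6 x - 3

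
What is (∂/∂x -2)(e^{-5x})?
- 7 e^{- 5 x}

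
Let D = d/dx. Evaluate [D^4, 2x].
8D^{3}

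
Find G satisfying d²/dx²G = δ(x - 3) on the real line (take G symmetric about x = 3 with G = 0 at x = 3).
\frac{|x - 3|}{2}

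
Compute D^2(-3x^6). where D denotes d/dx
- 90 x^{4}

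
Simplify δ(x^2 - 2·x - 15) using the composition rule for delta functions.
\frac{\delta(x + 3) + \delta(x - 5)}{8}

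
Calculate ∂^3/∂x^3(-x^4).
- 24 x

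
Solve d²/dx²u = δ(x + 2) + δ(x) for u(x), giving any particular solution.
\frac{|x + 2|}{2} + \frac{|x|}{2}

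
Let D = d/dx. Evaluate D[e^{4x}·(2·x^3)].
x^{2} \left(8 x + 6\right) e^{4 x}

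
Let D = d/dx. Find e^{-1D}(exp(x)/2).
\frac{e^{x - 1}}{2}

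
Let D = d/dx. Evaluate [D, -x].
-1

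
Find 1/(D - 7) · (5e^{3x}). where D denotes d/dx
- \frac{5 e^{3 x}}{4}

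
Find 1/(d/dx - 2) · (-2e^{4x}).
- e^{4 x}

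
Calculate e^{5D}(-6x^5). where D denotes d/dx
- 6 x^{5} - 150 x^{4} - 1500 x^{3} - 7500 x^{2} - 18750 x - 18750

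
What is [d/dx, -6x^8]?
- 48 x^{7}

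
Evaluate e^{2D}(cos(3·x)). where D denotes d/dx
\cos{\left(3 x + 6 \right)}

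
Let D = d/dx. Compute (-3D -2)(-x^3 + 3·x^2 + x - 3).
2 x^{3} + 3 x^{2} - 20 x + 3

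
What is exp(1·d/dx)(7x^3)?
7 x^{3} + 21 x^{2} + 21 x + 7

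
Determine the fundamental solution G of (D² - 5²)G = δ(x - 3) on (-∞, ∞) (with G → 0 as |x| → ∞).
-\frac{e^{-5|x - 3|}}{10}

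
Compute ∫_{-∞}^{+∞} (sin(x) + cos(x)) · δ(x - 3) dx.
\cos{\left(3 \right)} + \sin{\left(3 \right)}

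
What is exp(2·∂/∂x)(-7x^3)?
- 7 x^{3} - 42 x^{2} - 84 x - 56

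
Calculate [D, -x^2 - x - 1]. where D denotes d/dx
- 2 x - 1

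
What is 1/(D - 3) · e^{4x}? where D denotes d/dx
e^{4 x}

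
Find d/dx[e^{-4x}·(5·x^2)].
10 x \left(1 - 2 x\right) e^{- 4 x}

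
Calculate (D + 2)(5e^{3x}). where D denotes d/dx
25 e^{3 x}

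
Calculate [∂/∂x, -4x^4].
- 16 x^{3}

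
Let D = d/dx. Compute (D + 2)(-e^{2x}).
- 4 e^{2 x}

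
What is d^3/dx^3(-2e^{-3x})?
54 e^{- 3 x}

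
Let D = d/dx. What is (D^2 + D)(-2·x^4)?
8 x^{2} \left(- x - 3\right)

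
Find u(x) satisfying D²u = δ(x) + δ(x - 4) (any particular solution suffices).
\frac{|x|}{2} + \frac{|x - 4|}{2}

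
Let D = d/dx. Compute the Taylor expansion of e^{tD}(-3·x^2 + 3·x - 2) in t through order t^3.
- 3 t^{2} - 3 t \left(2 x - 1\right) - 3 x^{2} + 3 x - 2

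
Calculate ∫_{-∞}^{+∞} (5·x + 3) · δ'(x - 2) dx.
-5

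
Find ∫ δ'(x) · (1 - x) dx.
1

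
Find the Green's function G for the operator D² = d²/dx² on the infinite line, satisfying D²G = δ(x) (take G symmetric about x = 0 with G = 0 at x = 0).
\frac{|x|}{2}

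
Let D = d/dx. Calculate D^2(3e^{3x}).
27 e^{3 x}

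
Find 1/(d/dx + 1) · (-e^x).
- \frac{e^{x}}{2}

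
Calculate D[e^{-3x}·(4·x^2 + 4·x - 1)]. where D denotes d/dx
\left(- 12 x^{2} - 4 x + 7\right) e^{- 3 x}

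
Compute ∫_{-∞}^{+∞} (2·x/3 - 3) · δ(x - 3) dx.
-1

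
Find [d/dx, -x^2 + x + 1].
1 - 2 x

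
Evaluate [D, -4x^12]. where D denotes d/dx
- 48 x^{11}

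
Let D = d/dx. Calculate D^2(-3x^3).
- 18 x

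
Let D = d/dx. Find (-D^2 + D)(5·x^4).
20 x^{2} \left(x - 3\right)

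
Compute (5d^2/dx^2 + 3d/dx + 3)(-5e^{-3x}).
- 195 e^{- 3 x}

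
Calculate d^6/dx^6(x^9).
60480 x^{3}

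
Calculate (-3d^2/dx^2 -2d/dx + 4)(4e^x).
- 4 e^{x}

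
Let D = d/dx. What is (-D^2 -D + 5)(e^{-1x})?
5 e^{- x}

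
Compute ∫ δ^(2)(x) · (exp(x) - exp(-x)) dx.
0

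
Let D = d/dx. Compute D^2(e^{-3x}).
9 e^{- 3 x}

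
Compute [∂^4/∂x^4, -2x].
-8\frac{d^{3}}{dx^{3}}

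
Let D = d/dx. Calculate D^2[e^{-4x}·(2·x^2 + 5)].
4 \left(8 x^{2} - 8 x + 21\right) e^{- 4 x}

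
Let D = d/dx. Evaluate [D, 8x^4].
32 x^{3}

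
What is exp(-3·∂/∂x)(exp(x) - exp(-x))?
- e^{3 - x} + e^{x - 3}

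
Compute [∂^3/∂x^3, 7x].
21\frac{d^{2}}{dx^{2}}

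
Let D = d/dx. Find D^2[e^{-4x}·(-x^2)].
2 \left(- 8 x^{2} + 8 x - 1\right) e^{- 4 x}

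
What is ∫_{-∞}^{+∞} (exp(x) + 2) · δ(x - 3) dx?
2 + e^{3}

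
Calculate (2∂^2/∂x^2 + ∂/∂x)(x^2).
2 x + 4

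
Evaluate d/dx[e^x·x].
\left(x + 1\right) e^{x}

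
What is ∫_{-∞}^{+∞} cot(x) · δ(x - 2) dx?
\cot{\left(2 \right)}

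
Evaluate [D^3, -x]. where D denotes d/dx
-3D^{2}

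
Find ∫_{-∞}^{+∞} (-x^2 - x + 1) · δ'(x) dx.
1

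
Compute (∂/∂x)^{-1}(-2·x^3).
- \frac{x^{4}}{2}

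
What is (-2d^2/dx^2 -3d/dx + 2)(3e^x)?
- 9 e^{x}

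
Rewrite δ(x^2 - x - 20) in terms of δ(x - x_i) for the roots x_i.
\frac{\delta(x - 5) + \delta(x + 4)}{9}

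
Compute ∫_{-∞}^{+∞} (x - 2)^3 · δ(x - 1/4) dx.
- \frac{343}{64}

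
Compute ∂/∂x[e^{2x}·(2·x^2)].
4 x \left(x + 1\right) e^{2 x}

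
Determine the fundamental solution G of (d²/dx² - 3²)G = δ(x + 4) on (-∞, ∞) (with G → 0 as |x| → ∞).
-\frac{e^{-3|x + 4|}}{6}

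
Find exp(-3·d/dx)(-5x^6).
- 5 x^{6} + 90 x^{5} - 675 x^{4} + 2700 x^{3} - 6075 x^{2} + 7290 x - 3645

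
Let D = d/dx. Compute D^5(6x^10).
181440 x^{5}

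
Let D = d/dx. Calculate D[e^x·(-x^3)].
x^{2} \left(- x - 3\right) e^{x}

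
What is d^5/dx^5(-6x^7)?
- 15120 x^{2}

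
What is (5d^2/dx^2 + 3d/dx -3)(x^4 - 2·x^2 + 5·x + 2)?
- 3 x^{4} + 12 x^{3} + 66 x^{2} - 27 x - 11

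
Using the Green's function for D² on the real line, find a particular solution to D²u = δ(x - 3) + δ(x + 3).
\frac{|x - 3|}{2} + \frac{|x + 3|}{2}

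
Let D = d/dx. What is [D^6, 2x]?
12D^{5}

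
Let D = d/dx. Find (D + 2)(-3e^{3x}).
- 15 e^{3 x}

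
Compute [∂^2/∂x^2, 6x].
12\frac{d}{dx}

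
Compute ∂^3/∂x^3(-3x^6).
- 360 x^{3}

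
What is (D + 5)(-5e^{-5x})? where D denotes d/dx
0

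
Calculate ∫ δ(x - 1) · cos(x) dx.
\cos{\left(1 \right)}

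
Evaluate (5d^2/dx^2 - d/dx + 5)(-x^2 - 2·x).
- 5 x^{2} - 8 x - 8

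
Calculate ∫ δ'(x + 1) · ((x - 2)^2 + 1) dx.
6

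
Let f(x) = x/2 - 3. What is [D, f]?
\frac{1}{2}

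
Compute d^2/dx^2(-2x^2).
-4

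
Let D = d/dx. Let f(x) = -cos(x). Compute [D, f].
\sin{\left(x \right)}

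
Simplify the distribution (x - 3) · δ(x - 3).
0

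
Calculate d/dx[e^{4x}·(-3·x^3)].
x^{2} \left(- 12 x - 9\right) e^{4 x}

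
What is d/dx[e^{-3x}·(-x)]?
\left(3 x - 1\right) e^{- 3 x}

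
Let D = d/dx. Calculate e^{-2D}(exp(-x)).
e^{2 - x}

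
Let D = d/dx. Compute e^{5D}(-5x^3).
- 5 x^{3} - 75 x^{2} - 375 x - 625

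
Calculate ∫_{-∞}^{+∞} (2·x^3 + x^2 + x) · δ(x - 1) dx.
4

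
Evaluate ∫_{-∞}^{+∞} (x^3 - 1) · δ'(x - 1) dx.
-3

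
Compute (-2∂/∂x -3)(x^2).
x \left(- 3 x - 4\right)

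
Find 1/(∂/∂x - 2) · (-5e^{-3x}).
e^{- 3 x}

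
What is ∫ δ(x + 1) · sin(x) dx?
- \sin{\left(1 \right)}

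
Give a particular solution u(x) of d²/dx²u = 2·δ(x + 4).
|x + 4|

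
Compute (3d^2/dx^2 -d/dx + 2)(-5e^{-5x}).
- 410 e^{- 5 x}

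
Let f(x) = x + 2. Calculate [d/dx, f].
1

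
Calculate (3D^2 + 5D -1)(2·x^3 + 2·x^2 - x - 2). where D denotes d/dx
- 2 x^{3} + 28 x^{2} + 57 x + 9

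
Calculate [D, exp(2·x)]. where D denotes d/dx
2 e^{2 x}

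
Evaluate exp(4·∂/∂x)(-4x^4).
- 4 x^{4} - 64 x^{3} - 384 x^{2} - 1024 x - 1024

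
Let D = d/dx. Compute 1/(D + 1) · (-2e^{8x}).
- \frac{2 e^{8 x}}{9}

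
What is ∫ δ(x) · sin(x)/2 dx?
0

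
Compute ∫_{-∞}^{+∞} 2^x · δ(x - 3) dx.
8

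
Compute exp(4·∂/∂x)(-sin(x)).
- \sin{\left(x + 4 \right)}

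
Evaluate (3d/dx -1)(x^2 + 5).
- x^{2} + 6 x - 5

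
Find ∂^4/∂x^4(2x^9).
6048 x^{5}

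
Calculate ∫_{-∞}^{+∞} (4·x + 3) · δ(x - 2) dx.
11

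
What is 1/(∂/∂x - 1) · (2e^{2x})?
2 e^{2 x}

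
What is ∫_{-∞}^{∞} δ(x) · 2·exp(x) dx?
2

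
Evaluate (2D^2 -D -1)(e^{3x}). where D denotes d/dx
14 e^{3 x}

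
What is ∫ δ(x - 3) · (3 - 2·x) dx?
-3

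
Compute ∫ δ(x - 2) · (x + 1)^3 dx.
27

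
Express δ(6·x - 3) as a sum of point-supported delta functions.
\frac{\delta(x - 1/2)}{6}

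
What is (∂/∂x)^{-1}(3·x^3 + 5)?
\frac{3 x^{4}}{4} + 5 x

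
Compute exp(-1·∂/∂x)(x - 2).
x - 3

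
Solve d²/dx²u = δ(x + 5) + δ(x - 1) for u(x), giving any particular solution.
\frac{|x + 5|}{2} + \frac{|x - 1|}{2}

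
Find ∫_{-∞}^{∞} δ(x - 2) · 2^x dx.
4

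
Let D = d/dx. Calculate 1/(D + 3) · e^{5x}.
\frac{e^{5 x}}{8}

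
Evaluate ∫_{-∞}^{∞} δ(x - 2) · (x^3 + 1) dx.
9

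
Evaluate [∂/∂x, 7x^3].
21 x^{2}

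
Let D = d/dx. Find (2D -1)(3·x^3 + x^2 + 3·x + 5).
- 3 x^{3} + 17 x^{2} + x + 1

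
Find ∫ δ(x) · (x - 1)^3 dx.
-1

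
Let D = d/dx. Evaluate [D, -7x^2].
- 14 x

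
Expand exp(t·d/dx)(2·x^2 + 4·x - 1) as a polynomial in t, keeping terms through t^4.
2 t^{2} + 4 t \left(x + 1\right) + 2 x^{2} + 4 x - 1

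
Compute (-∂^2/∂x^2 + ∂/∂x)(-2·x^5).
10 x^{3} \left(4 - x\right)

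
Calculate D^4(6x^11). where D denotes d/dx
47520 x^{7}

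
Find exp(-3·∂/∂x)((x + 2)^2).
x^{2} - 2 x + 1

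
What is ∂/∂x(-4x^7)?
- 28 x^{6}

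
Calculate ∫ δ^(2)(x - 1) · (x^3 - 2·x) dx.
6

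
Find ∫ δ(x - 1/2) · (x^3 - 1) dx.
- \frac{7}{8}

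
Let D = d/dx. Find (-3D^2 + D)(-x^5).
5 x^{3} \left(12 - x\right)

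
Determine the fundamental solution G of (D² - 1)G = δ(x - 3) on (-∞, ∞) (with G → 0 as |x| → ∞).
-\frac{e^{-|x - 3|}}{2}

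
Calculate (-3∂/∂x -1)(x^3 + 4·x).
- x^{3} - 9 x^{2} - 4 x - 12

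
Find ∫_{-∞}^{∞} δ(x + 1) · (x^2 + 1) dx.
2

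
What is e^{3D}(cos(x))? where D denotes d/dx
\cos{\left(x + 3 \right)}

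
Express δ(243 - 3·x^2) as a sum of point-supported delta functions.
\frac{\delta(x - 9) + \delta(x + 9)}{54}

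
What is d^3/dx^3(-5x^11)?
- 4950 x^{8}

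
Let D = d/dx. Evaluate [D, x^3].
3 x^{2}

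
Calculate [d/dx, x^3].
3 x^{2}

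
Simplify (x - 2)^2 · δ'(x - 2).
0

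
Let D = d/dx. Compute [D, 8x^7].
56 x^{6}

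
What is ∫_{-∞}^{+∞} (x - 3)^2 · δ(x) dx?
9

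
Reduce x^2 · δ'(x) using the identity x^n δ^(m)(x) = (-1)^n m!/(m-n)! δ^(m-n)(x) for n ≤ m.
0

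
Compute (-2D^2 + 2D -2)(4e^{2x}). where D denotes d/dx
- 24 e^{2 x}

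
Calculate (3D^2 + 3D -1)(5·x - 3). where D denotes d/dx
18 - 5 x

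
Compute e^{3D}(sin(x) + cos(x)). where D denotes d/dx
\sqrt{2} \sin{\left(x + \frac{\pi}{4} + 3 \right)}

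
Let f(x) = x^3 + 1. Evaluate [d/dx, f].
3 x^{2}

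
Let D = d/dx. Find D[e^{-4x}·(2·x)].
2 \left(1 - 4 x\right) e^{- 4 x}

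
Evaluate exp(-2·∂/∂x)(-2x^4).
- 2 x^{4} + 16 x^{3} - 48 x^{2} + 64 x - 32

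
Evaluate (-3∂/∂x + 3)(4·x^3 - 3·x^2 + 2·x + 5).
12 x^{3} - 45 x^{2} + 24 x + 9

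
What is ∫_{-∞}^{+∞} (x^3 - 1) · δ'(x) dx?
0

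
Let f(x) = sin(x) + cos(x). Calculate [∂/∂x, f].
- \sin{\left(x \right)} + \cos{\left(x \right)}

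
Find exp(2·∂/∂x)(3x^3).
3 x^{3} + 18 x^{2} + 36 x + 24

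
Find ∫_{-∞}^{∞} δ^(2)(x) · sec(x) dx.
1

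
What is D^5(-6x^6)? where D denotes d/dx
- 4320 x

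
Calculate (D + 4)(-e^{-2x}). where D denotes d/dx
- 2 e^{- 2 x}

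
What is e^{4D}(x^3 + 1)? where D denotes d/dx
x^{3} + 12 x^{2} + 48 x + 65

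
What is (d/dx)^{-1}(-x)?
- \frac{x^{2}}{2}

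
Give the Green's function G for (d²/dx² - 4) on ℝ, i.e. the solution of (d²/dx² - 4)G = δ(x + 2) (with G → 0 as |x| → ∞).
-\frac{e^{-2|x + 2|}}{4}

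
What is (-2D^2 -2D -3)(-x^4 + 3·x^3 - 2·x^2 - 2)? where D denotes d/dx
3 x^{4} - x^{3} + 12 x^{2} - 28 x + 14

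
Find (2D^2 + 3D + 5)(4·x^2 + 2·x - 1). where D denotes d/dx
20 x^{2} + 34 x + 17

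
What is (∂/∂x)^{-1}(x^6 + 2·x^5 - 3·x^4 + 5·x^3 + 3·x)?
\frac{x^{7}}{7} + \frac{x^{6}}{3} - \frac{3 x^{5}}{5} + \frac{5 x^{4}}{4} + \frac{3 x^{2}}{2}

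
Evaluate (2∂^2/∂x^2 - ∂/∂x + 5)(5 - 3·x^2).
- 15 x^{2} + 6 x + 13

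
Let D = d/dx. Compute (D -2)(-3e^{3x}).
- 3 e^{3 x}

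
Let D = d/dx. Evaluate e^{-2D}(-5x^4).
- 5 x^{4} + 40 x^{3} - 120 x^{2} + 160 x - 80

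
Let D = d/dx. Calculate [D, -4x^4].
- 16 x^{3}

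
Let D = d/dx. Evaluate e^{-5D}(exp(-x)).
e^{5 - x}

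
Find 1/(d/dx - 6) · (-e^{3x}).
\frac{e^{3 x}}{3}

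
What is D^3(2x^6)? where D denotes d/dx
240 x^{3}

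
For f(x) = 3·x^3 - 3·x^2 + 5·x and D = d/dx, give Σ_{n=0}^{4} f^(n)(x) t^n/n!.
3 t^{3} + t^{2} \left(9 x - 3\right) + t \left(9 x^{2} - 6 x + 5\right) + 3 x^{3} - 3 x^{2} + 5 x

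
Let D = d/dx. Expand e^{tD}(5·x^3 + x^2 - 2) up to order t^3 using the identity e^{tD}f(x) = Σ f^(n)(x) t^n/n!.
5 t^{3} + t^{2} \left(15 x + 1\right) + t x \left(15 x + 2\right) + 5 x^{3} + x^{2} - 2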